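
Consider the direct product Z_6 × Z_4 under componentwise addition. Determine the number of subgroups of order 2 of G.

|G| = 24 and 2 | 24, so subgroups of order 2 are possible by Lagrange.
The subgroups of order 2 are: {(0,0), (0,2)}; {(0,0), (3,0)}; {(0,0), (3,2)}.
So G has 3 subgroups of order 2.

3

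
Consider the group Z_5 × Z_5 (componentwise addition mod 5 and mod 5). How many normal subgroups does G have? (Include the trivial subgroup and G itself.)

G is abelian, so every subgroup is normal.
G has 8 subgroups in total, hence 8 normal subgroups.

8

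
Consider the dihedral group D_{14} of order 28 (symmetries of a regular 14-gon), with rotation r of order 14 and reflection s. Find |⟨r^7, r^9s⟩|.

|⟨r^7⟩| = 2 and |⟨r^9s⟩| = 2, so |H| is a multiple of lcm(2, 2) = 2 and divides |G| = 28.
Closing under the operation: H = {e, r^7, r^2s, r^9s}, so |H| = 4.

4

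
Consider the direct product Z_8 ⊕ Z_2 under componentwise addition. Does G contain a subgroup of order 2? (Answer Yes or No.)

2 | 16. A subgroup of order 2 is {(0,0), (0,1)}.

Yes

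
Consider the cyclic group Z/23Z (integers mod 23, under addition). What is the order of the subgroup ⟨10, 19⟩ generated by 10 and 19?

23

|⟨10⟩| = 23 and |⟨19⟩| = 23, so |H| is a multiple of lcm(23, 23) = 23 and divides |G| = 23.
Closing {10, 19} under the group operation gives all of G, so |H| = 23.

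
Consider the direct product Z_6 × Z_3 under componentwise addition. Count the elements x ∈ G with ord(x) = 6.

An element (a,b) has order lcm(ord(a), ord(b)); count pairs with lcm equal to 6.
Enumerating gives 8 such elements.

8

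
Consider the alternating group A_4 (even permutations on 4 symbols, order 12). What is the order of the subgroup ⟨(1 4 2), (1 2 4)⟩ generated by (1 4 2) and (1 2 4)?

|⟨(1 4 2)⟩| = 3 and |⟨(1 2 4)⟩| = 3, so |H| is a multiple of lcm(3, 3) = 3 and divides |G| = 12.
Closing under the operation: H = {e, (1 2 4), (1 4 2)}, so |H| = 3.

3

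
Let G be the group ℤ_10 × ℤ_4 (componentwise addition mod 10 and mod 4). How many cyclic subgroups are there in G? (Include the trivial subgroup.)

12

A cyclic subgroup of order d is generated by each of its φ(d) elements of order d, so the cyclic subgroups of order d number (#elements of order d)/φ(d).
Cyclic subgroups by order — order 1: 1; order 2: 3; order 4: 2; order 5: 1; order 10: 3; order 20: 2.
Total: 12.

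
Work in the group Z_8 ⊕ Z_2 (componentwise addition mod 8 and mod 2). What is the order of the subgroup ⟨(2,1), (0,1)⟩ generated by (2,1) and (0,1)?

8

|⟨(2,1)⟩| = 4 and |⟨(0,1)⟩| = 2, so |H| is a multiple of lcm(4, 2) = 4 and divides |G| = 16.
Closing under the operation: H = {(0,0), (0,1), (2,0), (2,1), (4,0), (4,1), (6,0), (6,1)}, so |H| = 8.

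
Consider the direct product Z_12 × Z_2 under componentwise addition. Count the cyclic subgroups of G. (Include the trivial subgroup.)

Group the elements of G by the cyclic subgroup they generate; each cyclic subgroup of order d accounts for φ(d) elements.
Cyclic subgroups by order — order 1: 1; order 2: 3; order 3: 1; order 4: 2; order 6: 3; order 12: 2.
Total: 12.

12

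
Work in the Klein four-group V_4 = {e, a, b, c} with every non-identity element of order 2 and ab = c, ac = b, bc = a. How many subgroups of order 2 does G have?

3

|G| = 4 and 2 | 4, so subgroups of order 2 are possible by Lagrange.
The subgroups of order 2 are: {e, a}; {e, b}; {e, c}.
So G has 3 subgroups of order 2.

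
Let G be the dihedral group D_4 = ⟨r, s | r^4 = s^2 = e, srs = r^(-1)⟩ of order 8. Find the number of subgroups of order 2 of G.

|G| = 8 and 2 | 8, so subgroups of order 2 are possible by Lagrange.
The subgroups of order 2 are: {e, r^2}; {e, r^2s}; {e, r^3s}; {e, rs}; … (5 in all).
So G has 5 subgroups of order 2.

5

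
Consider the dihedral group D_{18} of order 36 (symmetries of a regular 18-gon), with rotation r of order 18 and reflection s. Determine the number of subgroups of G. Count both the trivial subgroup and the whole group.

45

|G| = 36, so by Lagrange every subgroup order divides 36. Divisors: 1, 2, 3, 4, 6, 9, 12, 18, 36.
Subgroups by order — order 1: 1; order 2: 19; order 3: 1; order 4: 9; order 6: 7; order 9: 1; order 12: 3; order 18: 3; order 36: 1.
Total: 1 + 19 + 1 + 9 + 7 + 1 + 3 + 3 + 1 = 45.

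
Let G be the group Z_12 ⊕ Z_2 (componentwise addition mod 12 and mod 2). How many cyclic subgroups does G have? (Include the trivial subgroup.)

12

Each element a generates a cyclic subgroup ⟨a⟩; distinct elements may generate the same one (a cyclic group of order d has φ(d) generators).
Cyclic subgroups by order — order 1: 1; order 2: 3; order 3: 1; order 4: 2; order 6: 3; order 12: 2.
Total: 12.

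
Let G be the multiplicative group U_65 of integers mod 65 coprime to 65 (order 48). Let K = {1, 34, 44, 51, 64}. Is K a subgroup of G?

No

|K| = 5 does not divide |G| = 48, so by Lagrange K is not a subgroup.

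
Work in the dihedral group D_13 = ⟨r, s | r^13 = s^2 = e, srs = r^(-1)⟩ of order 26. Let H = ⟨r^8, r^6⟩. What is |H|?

|⟨r^8⟩| = 13 and |⟨r^6⟩| = 13, so |H| is a multiple of lcm(13, 13) = 13 and divides |G| = 26.
Closing under the operation: H = {e, r, r^2, r^3, r^4, r^5, r^6, r^7, r^8, r^9, r^10, r^11, r^12}, so |H| = 13.

13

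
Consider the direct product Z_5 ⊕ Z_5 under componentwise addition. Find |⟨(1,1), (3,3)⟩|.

|⟨(1,1)⟩| = 5 and |⟨(3,3)⟩| = 5, so |H| is a multiple of lcm(5, 5) = 5 and divides |G| = 25.
Closing under the operation: H = {(0,0), (1,1), (2,2), (3,3), (4,4)}, so |H| = 5.

5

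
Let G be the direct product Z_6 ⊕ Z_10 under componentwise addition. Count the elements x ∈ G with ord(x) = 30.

An element (a,b) has order lcm(ord(a), ord(b)); count pairs with lcm equal to 30.
Enumerating gives 24 such elements.

24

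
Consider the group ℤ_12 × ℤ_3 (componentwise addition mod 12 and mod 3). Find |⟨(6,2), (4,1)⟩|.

18

|⟨(6,2)⟩| = 6 and |⟨(4,1)⟩| = 3, so |H| is a multiple of lcm(6, 3) = 6 and divides |G| = 36.
Closing under the operation: H = {(0,0), (0,1), (0,2), (2,0), (2,1), (2,2), (4,0), (4,1), (4,2), (6,0), (6,1), (6,2), (8,0), (8,1), (8,2), (10,0), (10,1), (10,2)}, so |H| = 18.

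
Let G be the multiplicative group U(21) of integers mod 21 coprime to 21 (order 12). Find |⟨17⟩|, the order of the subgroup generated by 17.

Compute successive powers of 17 mod 21: 17, 16, 20, 4, 5, 1; 17^6 ≡ 1 (mod 21).
So |⟨17⟩| = 6.

6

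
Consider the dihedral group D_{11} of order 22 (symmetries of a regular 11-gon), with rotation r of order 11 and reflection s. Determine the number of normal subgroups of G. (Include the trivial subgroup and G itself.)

G has 14 subgroups. Checking conjugation-invariance by order — order 1: 1/1 normal; order 2: 0/11 normal; order 11: 1/1 normal; order 22: 1/1 normal.
Total normal subgroups: 3.

3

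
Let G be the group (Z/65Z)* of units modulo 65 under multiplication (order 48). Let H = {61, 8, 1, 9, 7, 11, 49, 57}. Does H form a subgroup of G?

49 ∈ H but its inverse 4 ∉ H, so H is not a subgroup.

No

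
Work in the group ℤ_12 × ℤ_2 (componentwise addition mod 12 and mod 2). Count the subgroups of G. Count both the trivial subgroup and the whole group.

|G| = 24, so by Lagrange every subgroup order divides 24. Divisors: 1, 2, 3, 4, 6, 8, 12, 24.
Subgroups by order — order 1: 1; order 2: 3; order 3: 1; order 4: 3; order 6: 3; order 8: 1; order 12: 3; order 24: 1.
Total: 1 + 3 + 1 + 3 + 3 + 1 + 3 + 1 = 16.

16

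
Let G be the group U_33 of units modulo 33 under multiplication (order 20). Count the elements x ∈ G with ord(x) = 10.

Enumerating element orders in G gives 12 elements of order 10.

12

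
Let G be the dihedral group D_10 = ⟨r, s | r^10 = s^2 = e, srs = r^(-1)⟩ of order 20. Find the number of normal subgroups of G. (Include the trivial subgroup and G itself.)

G has 22 subgroups. Checking conjugation-invariance by order — order 1: 1/1 normal; order 2: 1/11 normal; order 4: 0/5 normal; order 5: 1/1 normal; order 10: 3/3 normal; order 20: 1/1 normal.
Total normal subgroups: 7.

7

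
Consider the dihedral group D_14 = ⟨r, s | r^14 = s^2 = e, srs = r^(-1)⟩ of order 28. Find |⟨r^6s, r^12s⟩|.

14

|⟨r^6s⟩| = 2 and |⟨r^12s⟩| = 2, so |H| is a multiple of lcm(2, 2) = 2 and divides |G| = 28.
Closing under the operation: H = {e, r^2, r^4, r^6, r^8, r^10, r^12, s, r^2s, r^4s, r^6s, r^8s, r^10s, r^12s}, so |H| = 14.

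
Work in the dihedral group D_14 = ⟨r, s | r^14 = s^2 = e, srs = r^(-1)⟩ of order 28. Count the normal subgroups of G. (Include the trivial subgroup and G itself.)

G has 28 subgroups. Checking conjugation-invariance by order — order 1: 1/1 normal; order 2: 1/15 normal; order 4: 0/7 normal; order 7: 1/1 normal; order 14: 3/3 normal; order 28: 1/1 normal.
Total normal subgroups: 7.

7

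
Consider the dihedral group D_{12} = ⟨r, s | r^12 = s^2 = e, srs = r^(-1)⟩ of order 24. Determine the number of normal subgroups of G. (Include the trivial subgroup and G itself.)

9

G has 34 subgroups. Checking conjugation-invariance by order — order 1: 1/1 normal; order 2: 1/13 normal; order 3: 1/1 normal; order 4: 1/7 normal; order 6: 1/5 normal; order 8: 0/3 normal; order 12: 3/3 normal; order 24: 1/1 normal.
Total normal subgroups: 9.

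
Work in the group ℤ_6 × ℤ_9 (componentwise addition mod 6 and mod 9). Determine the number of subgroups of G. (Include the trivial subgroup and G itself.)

20

|G| = 54, so by Lagrange every subgroup order divides 54. Divisors: 1, 2, 3, 6, 9, 18, 27, 54.
Subgroups by order — order 1: 1; order 2: 1; order 3: 4; order 6: 4; order 9: 4; order 18: 4; order 27: 1; order 54: 1.
Total: 1 + 1 + 4 + 4 + 4 + 4 + 1 + 1 = 20.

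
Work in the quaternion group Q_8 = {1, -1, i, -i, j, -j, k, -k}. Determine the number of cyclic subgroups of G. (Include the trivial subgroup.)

A cyclic subgroup of order d is generated by each of its φ(d) elements of order d, so the cyclic subgroups of order d number (#elements of order d)/φ(d).
Cyclic subgroups by order — order 1: 1; order 2: 1; order 4: 3.
Total: 5.

5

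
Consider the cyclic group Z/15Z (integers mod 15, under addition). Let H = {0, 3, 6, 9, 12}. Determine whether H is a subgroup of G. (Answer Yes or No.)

|H| = 5 divides |G| = 15, consistent with Lagrange.
H contains the identity, every element's inverse is in H, and H is closed under +: it is a subgroup.
In fact H = ⟨3⟩.

Yes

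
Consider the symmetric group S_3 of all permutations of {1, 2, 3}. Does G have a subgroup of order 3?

3 | 6. A subgroup of order 3 is {e, (1 2 3), (1 3 2)}.

Yes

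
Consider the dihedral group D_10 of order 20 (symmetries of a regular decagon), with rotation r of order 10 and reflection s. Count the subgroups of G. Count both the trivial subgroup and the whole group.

22

|G| = 20, so by Lagrange every subgroup order divides 20. Divisors: 1, 2, 4, 5, 10, 20.
Subgroups by order — order 1: 1; order 2: 11; order 4: 5; order 5: 1; order 10: 3; order 20: 1.
Total: 1 + 11 + 5 + 1 + 3 + 1 = 22.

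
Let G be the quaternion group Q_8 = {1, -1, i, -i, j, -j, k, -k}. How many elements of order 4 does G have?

6

The elements of order 4 are: i, -i, j, -j, k, -k.
That's 6.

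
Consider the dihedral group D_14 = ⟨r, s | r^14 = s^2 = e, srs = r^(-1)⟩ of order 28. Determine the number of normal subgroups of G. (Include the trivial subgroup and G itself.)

7

G has 28 subgroups. Checking conjugation-invariance by order — order 1: 1/1 normal; order 2: 1/15 normal; order 4: 0/7 normal; order 7: 1/1 normal; order 14: 3/3 normal; order 28: 1/1 normal.
Total normal subgroups: 7.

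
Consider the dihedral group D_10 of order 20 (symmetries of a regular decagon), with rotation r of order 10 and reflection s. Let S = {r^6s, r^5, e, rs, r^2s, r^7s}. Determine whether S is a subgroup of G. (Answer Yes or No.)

No

|S| = 6 does not divide |G| = 20, so by Lagrange S is not a subgroup.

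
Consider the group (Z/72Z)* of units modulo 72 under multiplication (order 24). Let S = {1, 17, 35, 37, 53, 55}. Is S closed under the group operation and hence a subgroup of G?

Closure fails: 35 · 37 = 71 ∉ S. So S is not a subgroup.

No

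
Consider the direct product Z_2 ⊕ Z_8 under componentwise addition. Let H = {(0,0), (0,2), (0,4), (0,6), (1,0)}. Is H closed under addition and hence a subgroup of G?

No

|H| = 5 does not divide |G| = 16, so by Lagrange H is not a subgroup.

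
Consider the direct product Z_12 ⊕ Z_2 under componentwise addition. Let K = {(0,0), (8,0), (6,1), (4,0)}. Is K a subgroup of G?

No

Closure fails: (4,0) + (6,1) = (10,1) ∉ K. So K is not a subgroup.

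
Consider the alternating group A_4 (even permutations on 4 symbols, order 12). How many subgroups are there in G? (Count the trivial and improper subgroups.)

|G| = 12, so by Lagrange every subgroup order divides 12. Divisors: 1, 2, 3, 4, 6, 12.
Subgroups by order — order 1: 1; order 2: 3; order 3: 4; order 4: 1; order 6: 0; order 12: 1.
Total: 1 + 3 + 4 + 1 + 0 + 1 = 10.

10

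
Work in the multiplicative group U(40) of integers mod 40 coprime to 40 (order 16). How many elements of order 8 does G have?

0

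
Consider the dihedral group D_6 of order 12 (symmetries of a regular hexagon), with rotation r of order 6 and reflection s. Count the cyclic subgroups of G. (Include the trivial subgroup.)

10

Group the elements of G by the cyclic subgroup they generate; each cyclic subgroup of order d accounts for φ(d) elements.
Cyclic subgroups by order — order 1: 1; order 2: 7; order 3: 1; order 6: 1.
Total: 10.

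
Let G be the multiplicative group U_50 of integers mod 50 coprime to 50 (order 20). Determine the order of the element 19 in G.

10

Compute successive powers of 19 mod 50: 19, 11, 9, 21, 49, 31, 39, 41, …; 19^10 ≡ 1 (mod 50).
So |⟨19⟩| = 10.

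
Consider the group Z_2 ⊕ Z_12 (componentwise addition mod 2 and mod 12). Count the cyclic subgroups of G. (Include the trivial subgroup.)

12

A cyclic subgroup of order d is generated by each of its φ(d) elements of order d, so the cyclic subgroups of order d number (#elements of order d)/φ(d).
Cyclic subgroups by order — order 1: 1; order 2: 3; order 3: 1; order 4: 2; order 6: 3; order 12: 2.
Total: 12.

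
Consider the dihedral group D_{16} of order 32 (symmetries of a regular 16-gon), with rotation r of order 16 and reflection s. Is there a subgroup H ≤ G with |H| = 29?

No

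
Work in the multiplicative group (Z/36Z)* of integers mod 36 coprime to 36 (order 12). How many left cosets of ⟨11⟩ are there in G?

|⟨11⟩| = 6 and |G| = 12.
By Lagrange, [G : H] = |G|/|H| = 12/6 = 2.

2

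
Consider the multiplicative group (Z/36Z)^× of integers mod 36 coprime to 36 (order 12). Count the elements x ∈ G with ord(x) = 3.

The elements of order 3 are: 13, 25.
That's 2.

2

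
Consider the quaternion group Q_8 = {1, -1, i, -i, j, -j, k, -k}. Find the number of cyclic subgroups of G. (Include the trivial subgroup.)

5

Each element a generates a cyclic subgroup ⟨a⟩; distinct elements may generate the same one (a cyclic group of order d has φ(d) generators).
Cyclic subgroups by order — order 1: 1; order 2: 1; order 4: 3.
Total: 5.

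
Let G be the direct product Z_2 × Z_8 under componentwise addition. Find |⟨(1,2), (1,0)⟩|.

8

|⟨(1,2)⟩| = 4 and |⟨(1,0)⟩| = 2, so |H| is a multiple of lcm(4, 2) = 4 and divides |G| = 16.
Closing under the operation: H = {(0,0), (0,2), (0,4), (0,6), (1,0), (1,2), (1,4), (1,6)}, so |H| = 8.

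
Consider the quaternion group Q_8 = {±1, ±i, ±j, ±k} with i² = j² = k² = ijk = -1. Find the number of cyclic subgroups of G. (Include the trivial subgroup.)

A cyclic subgroup of order d is generated by each of its φ(d) elements of order d, so the cyclic subgroups of order d number (#elements of order d)/φ(d).
Cyclic subgroups by order — order 1: 1; order 2: 1; order 4: 3.
Total: 5.

5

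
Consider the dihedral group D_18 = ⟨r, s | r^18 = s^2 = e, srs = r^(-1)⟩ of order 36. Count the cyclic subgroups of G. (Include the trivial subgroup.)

24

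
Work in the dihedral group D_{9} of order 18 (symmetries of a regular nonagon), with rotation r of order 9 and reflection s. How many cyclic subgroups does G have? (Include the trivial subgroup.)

12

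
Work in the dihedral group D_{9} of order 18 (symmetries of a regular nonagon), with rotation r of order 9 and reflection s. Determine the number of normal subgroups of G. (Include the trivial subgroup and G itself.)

4

G has 16 subgroups. Checking conjugation-invariance by order — order 1: 1/1 normal; order 2: 0/9 normal; order 3: 1/1 normal; order 6: 0/3 normal; order 9: 1/1 normal; order 18: 1/1 normal.
Total normal subgroups: 4.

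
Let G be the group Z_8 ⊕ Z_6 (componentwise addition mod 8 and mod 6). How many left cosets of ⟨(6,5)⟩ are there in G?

4

|⟨(6,5)⟩| = 12 and |G| = 48.
By Lagrange, [G : H] = |G|/|H| = 48/12 = 4.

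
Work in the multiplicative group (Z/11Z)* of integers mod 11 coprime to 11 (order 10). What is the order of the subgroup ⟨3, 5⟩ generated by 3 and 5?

5

|⟨3⟩| = 5 and |⟨5⟩| = 5, so |H| is a multiple of lcm(5, 5) = 5 and divides |G| = 10.
Closing under the operation: H = {1, 3, 4, 5, 9}, so |H| = 5.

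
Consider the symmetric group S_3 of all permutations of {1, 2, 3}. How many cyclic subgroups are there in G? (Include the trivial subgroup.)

5

Group the elements of G by the cyclic subgroup they generate; each cyclic subgroup of order d accounts for φ(d) elements.
Cyclic subgroups by order — order 1: 1; order 2: 3; order 3: 1.
Total: 5.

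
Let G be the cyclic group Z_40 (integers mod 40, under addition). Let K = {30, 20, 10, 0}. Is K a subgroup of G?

|K| = 4 divides |G| = 40, consistent with Lagrange.
K contains the identity, every element's inverse is in K, and K is closed under +: it is a subgroup.
In fact K = ⟨10⟩.

Yes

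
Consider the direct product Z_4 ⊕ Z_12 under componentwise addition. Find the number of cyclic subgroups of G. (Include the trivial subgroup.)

Group the elements of G by the cyclic subgroup they generate; each cyclic subgroup of order d accounts for φ(d) elements.
Cyclic subgroups by order — order 1: 1; order 2: 3; order 3: 1; order 4: 6; order 6: 3; order 12: 6.
Total: 20.

20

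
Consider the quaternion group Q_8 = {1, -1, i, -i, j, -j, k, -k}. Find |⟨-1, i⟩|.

|⟨-1⟩| = 2 and |⟨i⟩| = 4, so |H| is a multiple of lcm(2, 4) = 4 and divides |G| = 8.
Closing under the operation: H = {1, -1, i, -i}, so |H| = 4.

4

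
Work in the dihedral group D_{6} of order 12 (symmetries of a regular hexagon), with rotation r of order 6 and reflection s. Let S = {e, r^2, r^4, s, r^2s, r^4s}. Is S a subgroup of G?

|S| = 6 divides |G| = 12, consistent with Lagrange.
S contains the identity, every element's inverse is in S, and S is closed under ·: it is a subgroup.

Yes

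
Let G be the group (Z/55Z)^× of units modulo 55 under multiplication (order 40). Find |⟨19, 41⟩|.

20

|⟨19⟩| = 10 and |⟨41⟩| = 10, so |H| is a multiple of lcm(10, 10) = 10 and divides |G| = 40.
Closing under the operation: H = {1, 4, 6, 9, 14, 16, 19, 21, 24, 26, 29, 31, 34, 36, 39, 41, 46, 49, 51, 54}, so |H| = 20.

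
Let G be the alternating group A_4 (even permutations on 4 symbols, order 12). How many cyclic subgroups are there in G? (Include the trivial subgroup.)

8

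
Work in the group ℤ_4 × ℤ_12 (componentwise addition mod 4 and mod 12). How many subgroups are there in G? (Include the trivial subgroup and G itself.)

|G| = 48, so by Lagrange every subgroup order divides 48. Divisors: 1, 2, 3, 4, 6, 8, 12, 16, 24, 48.
Subgroups by order — order 1: 1; order 2: 3; order 3: 1; order 4: 7; order 6: 3; order 8: 3; order 12: 7; order 16: 1; order 24: 3; order 48: 1.
Total: 1 + 3 + 1 + 7 + 3 + 3 + 7 + 1 + 3 + 1 = 30.

30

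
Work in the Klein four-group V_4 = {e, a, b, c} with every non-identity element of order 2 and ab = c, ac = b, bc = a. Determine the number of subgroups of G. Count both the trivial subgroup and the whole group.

5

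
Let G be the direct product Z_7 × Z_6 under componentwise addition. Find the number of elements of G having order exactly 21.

12

An element (a,b) has order lcm(ord(a), ord(b)); count pairs with lcm equal to 21.
Enumerating gives 12 such elements.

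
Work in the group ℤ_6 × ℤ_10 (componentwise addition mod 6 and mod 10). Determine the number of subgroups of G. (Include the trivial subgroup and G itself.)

20

|G| = 60, so by Lagrange every subgroup order divides 60. Divisors: 1, 2, 3, 4, 5, 6, 10, 12, 15, 20, 30, 60.
Subgroups by order — order 1: 1; order 2: 3; order 3: 1; order 4: 1; order 5: 1; order 6: 3; order 10: 3; order 12: 1; order 15: 1; order 20: 1; order 30: 3; order 60: 1.
Total: 1 + 3 + 1 + 1 + 1 + 3 + 3 + 1 + 1 + 1 + 3 + 1 = 20.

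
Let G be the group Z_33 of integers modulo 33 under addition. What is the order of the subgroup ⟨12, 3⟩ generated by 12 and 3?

|⟨12⟩| = 11 and |⟨3⟩| = 11, so |H| is a multiple of lcm(11, 11) = 11 and divides |G| = 33.
Closing under the operation: H = {0, 3, 6, 9, 12, 15, 18, 21, 24, 27, 30}, so |H| = 11.

11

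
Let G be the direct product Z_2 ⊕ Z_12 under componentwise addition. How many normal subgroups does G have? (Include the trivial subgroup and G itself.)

16

G is abelian, so every subgroup is normal.
G has 16 subgroups in total, hence 16 normal subgroups.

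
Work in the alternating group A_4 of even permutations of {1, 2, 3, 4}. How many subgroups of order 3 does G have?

|G| = 12 and 3 | 12, so subgroups of order 3 are possible by Lagrange.
The subgroups of order 3 are: {e, (1 2 3), (1 3 2)}; {e, (1 2 4), (1 4 2)}; {e, (1 3 4), (1 4 3)}; {e, (2 3 4), (2 4 3)}.
So G has 4 subgroups of order 3.

4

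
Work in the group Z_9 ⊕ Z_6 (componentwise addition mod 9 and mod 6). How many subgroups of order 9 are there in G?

|G| = 54 and 9 | 54, so subgroups of order 9 are possible by Lagrange.
The subgroups of order 9 are: {(0,0), (0,2), (0,4), (3,0), (3,2), (3,4), (6,0), (6,2), (6,4)}; {(0,0), (1,0), (2,0), (3,0), (4,0), (5,0), (6,0), (7,0), (8,0)}; {(0,0), (1,2), (2,4), (3,0), (4,2), (5,4), (6,0), (7,2), (8,4)}; {(0,0), (1,4), (2,2), (3,0), (4,4), (5,2), (6,0), (7,4), (8,2)}.
So G has 4 subgroups of order 9.

4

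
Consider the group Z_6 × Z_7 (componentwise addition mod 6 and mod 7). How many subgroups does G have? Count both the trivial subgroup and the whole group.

8

|G| = 42, so by Lagrange every subgroup order divides 42. Divisors: 1, 2, 3, 6, 7, 14, 21, 42.
Subgroups by order — order 1: 1; order 2: 1; order 3: 1; order 6: 1; order 7: 1; order 14: 1; order 21: 1; order 42: 1.
Total: 1 + 1 + 1 + 1 + 1 + 1 + 1 + 1 = 8.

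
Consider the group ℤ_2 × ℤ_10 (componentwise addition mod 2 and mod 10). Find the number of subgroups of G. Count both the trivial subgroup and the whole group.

|G| = 20, so by Lagrange every subgroup order divides 20. Divisors: 1, 2, 4, 5, 10, 20.
Subgroups by order — order 1: 1; order 2: 3; order 4: 1; order 5: 1; order 10: 3; order 20: 1.
Total: 1 + 3 + 1 + 1 + 3 + 1 = 10.

10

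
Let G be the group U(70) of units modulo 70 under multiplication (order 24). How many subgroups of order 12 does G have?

3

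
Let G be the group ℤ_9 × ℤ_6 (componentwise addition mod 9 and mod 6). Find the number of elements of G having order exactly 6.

8

An element (a,b) has order lcm(ord(a), ord(b)); count pairs with lcm equal to 6.
Enumerating gives 8 such elements.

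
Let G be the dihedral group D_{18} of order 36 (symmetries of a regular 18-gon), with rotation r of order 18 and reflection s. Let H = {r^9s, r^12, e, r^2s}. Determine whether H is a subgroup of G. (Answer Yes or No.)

No

r^12 ∈ H but its inverse r^6 ∉ H, so H is not a subgroup.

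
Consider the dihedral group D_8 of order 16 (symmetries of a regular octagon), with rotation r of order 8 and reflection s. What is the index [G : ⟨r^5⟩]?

|⟨r^5⟩| = 8 and |G| = 16.
By Lagrange, [G : H] = |G|/|H| = 16/8 = 2.

2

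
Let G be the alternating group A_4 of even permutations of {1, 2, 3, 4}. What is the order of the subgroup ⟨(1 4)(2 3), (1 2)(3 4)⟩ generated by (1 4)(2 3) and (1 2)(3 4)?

|⟨(1 4)(2 3)⟩| = 2 and |⟨(1 2)(3 4)⟩| = 2, so |H| is a multiple of lcm(2, 2) = 2 and divides |G| = 12.
Closing under the operation: H = {e, (1 2)(3 4), (1 3)(2 4), (1 4)(2 3)}, so |H| = 4.

4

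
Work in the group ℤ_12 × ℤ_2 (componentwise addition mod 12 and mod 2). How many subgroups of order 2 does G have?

|G| = 24 and 2 | 24, so subgroups of order 2 are possible by Lagrange.
The subgroups of order 2 are: {(0,0), (0,1)}; {(0,0), (6,0)}; {(0,0), (6,1)}.
So G has 3 subgroups of order 2.

3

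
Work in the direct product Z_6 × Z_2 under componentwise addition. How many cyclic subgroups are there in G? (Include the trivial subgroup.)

A cyclic subgroup of order d is generated by each of its φ(d) elements of order d, so the cyclic subgroups of order d number (#elements of order d)/φ(d).
Cyclic subgroups by order — order 1: 1; order 2: 3; order 3: 1; order 6: 3.
Total: 8.

8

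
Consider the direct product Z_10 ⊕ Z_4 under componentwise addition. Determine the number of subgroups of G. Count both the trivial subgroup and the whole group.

16

|G| = 40, so by Lagrange every subgroup order divides 40. Divisors: 1, 2, 4, 5, 8, 10, 20, 40.
Subgroups by order — order 1: 1; order 2: 3; order 4: 3; order 5: 1; order 8: 1; order 10: 3; order 20: 3; order 40: 1.
Total: 1 + 3 + 3 + 1 + 1 + 3 + 3 + 1 = 16.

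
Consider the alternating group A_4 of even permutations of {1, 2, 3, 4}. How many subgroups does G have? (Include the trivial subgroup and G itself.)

10

|G| = 12, so by Lagrange every subgroup order divides 12. Divisors: 1, 2, 3, 4, 6, 12.
Subgroups by order — order 1: 1; order 2: 3; order 3: 4; order 4: 1; order 6: 0; order 12: 1.
Total: 1 + 3 + 4 + 1 + 0 + 1 = 10.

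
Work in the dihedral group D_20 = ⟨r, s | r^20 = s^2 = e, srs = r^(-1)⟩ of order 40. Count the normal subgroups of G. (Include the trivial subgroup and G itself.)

9

G has 48 subgroups. Checking conjugation-invariance by order — order 1: 1/1 normal; order 2: 1/21 normal; order 4: 1/11 normal; order 5: 1/1 normal; order 8: 0/5 normal; order 10: 1/5 normal; order 20: 3/3 normal; order 40: 1/1 normal.
Total normal subgroups: 9.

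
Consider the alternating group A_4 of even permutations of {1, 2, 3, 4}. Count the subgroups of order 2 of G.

|G| = 12 and 2 | 12, so subgroups of order 2 are possible by Lagrange.
The subgroups of order 2 are: {e, (1 2)(3 4)}; {e, (1 3)(2 4)}; {e, (1 4)(2 3)}.
So G has 3 subgroups of order 2.

3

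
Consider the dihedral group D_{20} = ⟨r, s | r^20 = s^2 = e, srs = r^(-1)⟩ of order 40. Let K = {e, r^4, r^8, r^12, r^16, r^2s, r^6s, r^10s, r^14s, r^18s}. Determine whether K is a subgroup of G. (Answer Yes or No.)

Yes

|K| = 10 divides |G| = 40, consistent with Lagrange.
K contains the identity, every element's inverse is in K, and K is closed under ·: it is a subgroup.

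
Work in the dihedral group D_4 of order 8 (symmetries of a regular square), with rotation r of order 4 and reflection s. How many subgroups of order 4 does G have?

|G| = 8 and 4 | 8, so subgroups of order 4 are possible by Lagrange.
The subgroups of order 4 are: {e, r, r^2, r^3}; {e, r^2, s, r^2s}; {e, r^2, rs, r^3s}.
So G has 3 subgroups of order 4.

3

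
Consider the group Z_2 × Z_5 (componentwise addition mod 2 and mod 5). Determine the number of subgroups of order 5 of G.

1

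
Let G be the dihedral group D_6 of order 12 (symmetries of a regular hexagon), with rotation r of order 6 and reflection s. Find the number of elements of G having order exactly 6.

2

The elements of order 6 are: r, r^5.
That's 2.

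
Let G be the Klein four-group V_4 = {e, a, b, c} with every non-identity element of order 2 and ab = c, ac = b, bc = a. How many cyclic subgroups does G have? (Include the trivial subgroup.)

A cyclic subgroup of order d is generated by each of its φ(d) elements of order d, so the cyclic subgroups of order d number (#elements of order d)/φ(d).
Cyclic subgroups by order — order 1: 1; order 2: 3.
Total: 4.

4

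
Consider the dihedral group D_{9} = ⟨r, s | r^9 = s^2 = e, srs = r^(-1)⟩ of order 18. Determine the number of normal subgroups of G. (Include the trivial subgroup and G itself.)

G has 16 subgroups. Checking conjugation-invariance by order — order 1: 1/1 normal; order 2: 0/9 normal; order 3: 1/1 normal; order 6: 0/3 normal; order 9: 1/1 normal; order 18: 1/1 normal.
Total normal subgroups: 4.

4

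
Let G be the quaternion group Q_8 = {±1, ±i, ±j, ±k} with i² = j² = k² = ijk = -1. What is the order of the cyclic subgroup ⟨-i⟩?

Computing powers of -i: the smallest k with (-i)^k = e is k = 4.

4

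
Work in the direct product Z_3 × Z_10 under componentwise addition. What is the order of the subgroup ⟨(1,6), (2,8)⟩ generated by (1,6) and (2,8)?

15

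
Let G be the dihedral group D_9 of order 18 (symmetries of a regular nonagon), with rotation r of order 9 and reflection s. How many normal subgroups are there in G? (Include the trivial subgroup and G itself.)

G has 16 subgroups. Checking conjugation-invariance by order — order 1: 1/1 normal; order 2: 0/9 normal; order 3: 1/1 normal; order 6: 0/3 normal; order 9: 1/1 normal; order 18: 1/1 normal.
Total normal subgroups: 4.

4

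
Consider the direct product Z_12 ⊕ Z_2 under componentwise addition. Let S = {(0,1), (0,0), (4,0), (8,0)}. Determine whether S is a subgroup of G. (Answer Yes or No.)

No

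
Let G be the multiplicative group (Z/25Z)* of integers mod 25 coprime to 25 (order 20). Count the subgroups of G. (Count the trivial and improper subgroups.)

6

|G| = 20, so by Lagrange every subgroup order divides 20. Divisors: 1, 2, 4, 5, 10, 20.
Subgroups by order — order 1: 1; order 2: 1; order 4: 1; order 5: 1; order 10: 1; order 20: 1.
Total: 1 + 1 + 1 + 1 + 1 + 1 = 6.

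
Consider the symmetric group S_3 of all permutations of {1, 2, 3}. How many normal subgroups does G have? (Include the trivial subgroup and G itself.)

G has 6 subgroups. Checking conjugation-invariance by order — order 1: 1/1 normal; order 2: 0/3 normal; order 3: 1/1 normal; order 6: 1/1 normal.
Total normal subgroups: 3.

3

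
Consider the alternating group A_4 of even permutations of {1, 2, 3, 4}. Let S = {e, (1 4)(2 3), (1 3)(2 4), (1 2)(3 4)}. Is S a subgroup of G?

|S| = 4 divides |G| = 12, consistent with Lagrange.
S contains the identity, every element's inverse is in S, and S is closed under ∘: it is a subgroup.

Yes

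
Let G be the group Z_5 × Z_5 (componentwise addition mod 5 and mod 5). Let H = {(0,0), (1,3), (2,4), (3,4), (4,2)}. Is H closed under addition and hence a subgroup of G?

No

(2,4) ∈ H but its inverse (3,1) ∉ H, so H is not a subgroup.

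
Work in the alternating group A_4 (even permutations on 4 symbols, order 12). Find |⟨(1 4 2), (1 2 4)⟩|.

|⟨(1 4 2)⟩| = 3 and |⟨(1 2 4)⟩| = 3, so |H| is a multiple of lcm(3, 3) = 3 and divides |G| = 12.
Closing under the operation: H = {e, (1 2 4), (1 4 2)}, so |H| = 3.

3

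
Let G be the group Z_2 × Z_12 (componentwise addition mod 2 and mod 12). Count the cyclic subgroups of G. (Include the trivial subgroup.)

A cyclic subgroup of order d is generated by each of its φ(d) elements of order d, so the cyclic subgroups of order d number (#elements of order d)/φ(d).
Cyclic subgroups by order — order 1: 1; order 2: 3; order 3: 1; order 4: 2; order 6: 3; order 12: 2.
Total: 12.

12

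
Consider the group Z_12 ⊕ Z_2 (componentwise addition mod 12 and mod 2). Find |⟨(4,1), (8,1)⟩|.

6

|⟨(4,1)⟩| = 6 and |⟨(8,1)⟩| = 6, so |H| is a multiple of lcm(6, 6) = 6 and divides |G| = 24.
Closing under the operation: H = {(0,0), (0,1), (4,0), (4,1), (8,0), (8,1)}, so |H| = 6.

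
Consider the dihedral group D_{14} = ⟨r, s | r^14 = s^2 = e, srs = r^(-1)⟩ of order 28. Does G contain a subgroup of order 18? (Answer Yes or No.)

No

18 does not divide |G| = 28, so by Lagrange no subgroup of order 18 exists.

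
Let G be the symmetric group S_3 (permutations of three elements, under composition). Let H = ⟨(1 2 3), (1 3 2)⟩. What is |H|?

|⟨(1 2 3)⟩| = 3 and |⟨(1 3 2)⟩| = 3, so |H| is a multiple of lcm(3, 3) = 3 and divides |G| = 6.
Closing under the operation: H = {e, (1 2 3), (1 3 2)}, so |H| = 3.

3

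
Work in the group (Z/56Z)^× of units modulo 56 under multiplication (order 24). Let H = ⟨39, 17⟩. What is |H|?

|⟨39⟩| = 6 and |⟨17⟩| = 6, so |H| is a multiple of lcm(6, 6) = 6 and divides |G| = 24.
Closing under the operation: H = {1, 9, 15, 17, 23, 25, 31, 33, 39, 41, 47, 55}, so |H| = 12.

12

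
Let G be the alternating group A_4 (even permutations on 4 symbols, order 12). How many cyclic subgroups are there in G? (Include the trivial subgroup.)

A cyclic subgroup of order d is generated by each of its φ(d) elements of order d, so the cyclic subgroups of order d number (#elements of order d)/φ(d).
Cyclic subgroups by order — order 1: 1; order 2: 3; order 3: 4.
Total: 8.

8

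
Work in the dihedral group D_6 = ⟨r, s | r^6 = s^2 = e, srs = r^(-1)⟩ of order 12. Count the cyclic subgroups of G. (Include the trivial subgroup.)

10

A cyclic subgroup of order d is generated by each of its φ(d) elements of order d, so the cyclic subgroups of order d number (#elements of order d)/φ(d).
Cyclic subgroups by order — order 1: 1; order 2: 7; order 3: 1; order 6: 1.
Total: 10.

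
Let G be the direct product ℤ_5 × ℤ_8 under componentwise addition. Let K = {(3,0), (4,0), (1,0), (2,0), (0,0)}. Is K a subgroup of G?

|K| = 5 divides |G| = 40, consistent with Lagrange.
K contains the identity, every element's inverse is in K, and K is closed under +: it is a subgroup.
In fact K = ⟨(4,0)⟩.

Yes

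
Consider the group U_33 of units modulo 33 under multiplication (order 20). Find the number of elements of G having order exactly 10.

12

Enumerating element orders in G gives 12 elements of order 10.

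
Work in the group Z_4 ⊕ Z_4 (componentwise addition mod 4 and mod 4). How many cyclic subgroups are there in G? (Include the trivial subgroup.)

A cyclic subgroup of order d is generated by each of its φ(d) elements of order d, so the cyclic subgroups of order d number (#elements of order d)/φ(d).
Cyclic subgroups by order — order 1: 1; order 2: 3; order 4: 6.
Total: 10.

10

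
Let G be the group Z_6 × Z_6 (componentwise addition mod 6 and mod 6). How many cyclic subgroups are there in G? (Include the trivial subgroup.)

20

A cyclic subgroup of order d is generated by each of its φ(d) elements of order d, so the cyclic subgroups of order d number (#elements of order d)/φ(d).
Cyclic subgroups by order — order 1: 1; order 2: 3; order 3: 4; order 6: 12.
Total: 20.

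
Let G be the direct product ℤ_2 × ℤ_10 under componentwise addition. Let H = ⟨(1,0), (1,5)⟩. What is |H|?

4

|⟨(1,0)⟩| = 2 and |⟨(1,5)⟩| = 2, so |H| is a multiple of lcm(2, 2) = 2 and divides |G| = 20.
Closing under the operation: H = {(0,0), (0,5), (1,0), (1,5)}, so |H| = 4.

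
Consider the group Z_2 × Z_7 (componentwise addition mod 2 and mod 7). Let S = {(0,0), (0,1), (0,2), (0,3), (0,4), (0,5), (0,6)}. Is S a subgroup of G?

Yes

|S| = 7 divides |G| = 14, consistent with Lagrange.
S contains the identity, every element's inverse is in S, and S is closed under +: it is a subgroup.
In fact S = ⟨(0,1)⟩.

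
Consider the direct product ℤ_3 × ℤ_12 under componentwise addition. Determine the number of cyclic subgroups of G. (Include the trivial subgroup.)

15

A cyclic subgroup of order d is generated by each of its φ(d) elements of order d, so the cyclic subgroups of order d number (#elements of order d)/φ(d).
Cyclic subgroups by order — order 1: 1; order 2: 1; order 3: 4; order 4: 1; order 6: 4; order 12: 4.
Total: 15.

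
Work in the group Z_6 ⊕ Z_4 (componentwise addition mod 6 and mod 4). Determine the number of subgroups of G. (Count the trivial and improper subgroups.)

16

|G| = 24, so by Lagrange every subgroup order divides 24. Divisors: 1, 2, 3, 4, 6, 8, 12, 24.
Subgroups by order — order 1: 1; order 2: 3; order 3: 1; order 4: 3; order 6: 3; order 8: 1; order 12: 3; order 24: 1.
Total: 1 + 3 + 1 + 3 + 3 + 1 + 3 + 1 = 16.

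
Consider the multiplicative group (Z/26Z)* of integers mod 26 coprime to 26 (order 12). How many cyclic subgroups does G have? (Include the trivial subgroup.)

A cyclic subgroup of order d is generated by each of its φ(d) elements of order d, so the cyclic subgroups of order d number (#elements of order d)/φ(d).
Cyclic subgroups by order — order 1: 1; order 2: 1; order 3: 1; order 4: 1; order 6: 1; order 12: 1.
Total: 6.

6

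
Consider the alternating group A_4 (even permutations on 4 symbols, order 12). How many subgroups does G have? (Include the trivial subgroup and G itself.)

|G| = 12, so by Lagrange every subgroup order divides 12. Divisors: 1, 2, 3, 4, 6, 12.
Subgroups by order — order 1: 1; order 2: 3; order 3: 4; order 4: 1; order 6: 0; order 12: 1.
Total: 1 + 3 + 4 + 1 + 0 + 1 = 10.

10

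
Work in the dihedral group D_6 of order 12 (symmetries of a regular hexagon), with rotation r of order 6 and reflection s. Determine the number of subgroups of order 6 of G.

|G| = 12 and 6 | 12, so subgroups of order 6 are possible by Lagrange.
The subgroups of order 6 are: {e, r, r^2, r^3, r^4, r^5}; {e, r^2, r^4, s, r^2s, r^4s}; {e, r^2, r^4, rs, r^3s, r^5s}.
So G has 3 subgroups of order 6.

3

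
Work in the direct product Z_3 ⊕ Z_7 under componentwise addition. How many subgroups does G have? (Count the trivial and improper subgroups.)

|G| = 21, so by Lagrange every subgroup order divides 21. Divisors: 1, 3, 7, 21.
Subgroups by order — order 1: 1; order 3: 1; order 7: 1; order 21: 1.
Total: 1 + 1 + 1 + 1 = 4.

4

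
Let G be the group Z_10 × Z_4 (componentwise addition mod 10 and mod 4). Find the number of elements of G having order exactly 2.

An element (a,b) has order lcm(ord(a), ord(b)); count pairs with lcm equal to 2.
Enumerating gives 3 such elements.

3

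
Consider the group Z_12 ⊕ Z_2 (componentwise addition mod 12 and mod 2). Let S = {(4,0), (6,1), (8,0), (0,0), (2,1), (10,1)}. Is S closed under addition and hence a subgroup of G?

Yes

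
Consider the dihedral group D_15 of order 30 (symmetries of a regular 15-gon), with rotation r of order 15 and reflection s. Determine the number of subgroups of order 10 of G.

3

|G| = 30 and 10 | 30, so subgroups of order 10 are possible by Lagrange.
The subgroups of order 10 are: {e, r^3, r^6, r^9, r^12, rs, r^4s, r^7s, r^10s, r^13s}; {e, r^3, r^6, r^9, r^12, r^2s, r^5s, r^8s, r^11s, r^14s}; {e, r^3, r^6, r^9, r^12, s, r^3s, r^6s, r^9s, r^12s}.
So G has 3 subgroups of order 10.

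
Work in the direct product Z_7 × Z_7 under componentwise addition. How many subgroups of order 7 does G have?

8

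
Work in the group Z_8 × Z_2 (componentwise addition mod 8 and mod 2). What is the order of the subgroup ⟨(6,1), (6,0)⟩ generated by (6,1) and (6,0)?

8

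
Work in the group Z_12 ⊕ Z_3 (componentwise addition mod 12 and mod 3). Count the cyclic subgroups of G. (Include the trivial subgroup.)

15

Each element a generates a cyclic subgroup ⟨a⟩; distinct elements may generate the same one (a cyclic group of order d has φ(d) generators).
Cyclic subgroups by order — order 1: 1; order 2: 1; order 3: 4; order 4: 1; order 6: 4; order 12: 4.
Total: 15.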